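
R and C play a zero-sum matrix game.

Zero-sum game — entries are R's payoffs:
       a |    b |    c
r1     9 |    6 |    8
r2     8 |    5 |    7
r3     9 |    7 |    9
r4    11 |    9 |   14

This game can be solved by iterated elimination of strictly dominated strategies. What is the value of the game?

9

Column c is strictly dominated by b for C (6<8, 5<7, 7<9, 9<14); eliminate c.
Column a is strictly dominated by b for C (6<9, 5<8, 7<9, 9<11); eliminate a.
Row r3 is strictly dominated by row r4 (9>7); eliminate r3.
Row r1 is strictly dominated by row r4 (9>6); eliminate r1.
Row r2 is strictly dominated by row r4 (9>5); eliminate r2.
Only (r4, b) remains, with payoff 9.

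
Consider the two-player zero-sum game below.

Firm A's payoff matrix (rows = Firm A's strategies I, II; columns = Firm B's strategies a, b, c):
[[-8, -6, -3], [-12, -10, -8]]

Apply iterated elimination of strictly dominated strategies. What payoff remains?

Column c is strictly dominated by a for Firm B (-8<-3, -12<-8); eliminate c.
Column b is strictly dominated by a for Firm B (-8<-6, -12<-10); eliminate b.
Row II is strictly dominated by row I (-8>-12); eliminate II.
Only (I, a) remains, with payoff -8.

-8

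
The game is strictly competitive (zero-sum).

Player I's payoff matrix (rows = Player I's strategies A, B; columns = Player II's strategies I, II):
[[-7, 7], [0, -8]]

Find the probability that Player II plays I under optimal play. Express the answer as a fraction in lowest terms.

15/22

Row minima are -7 and -8, so Player I's maximin is -7; column maxima are 0 and 7, so Player II's minimax is 0. These differ, so the equilibrium is in mixed strategies.
Let Player II play I with probability q. Player I is indifferent when −7q + 7(1−q) = −8(1−q), giving q = 15/22.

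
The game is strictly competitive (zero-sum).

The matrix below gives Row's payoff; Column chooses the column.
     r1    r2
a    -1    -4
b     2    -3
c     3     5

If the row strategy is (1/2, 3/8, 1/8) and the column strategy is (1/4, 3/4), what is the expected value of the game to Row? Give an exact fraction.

Against (1/4, 3/4), each row's expected payoff is a: -13/4; b: -7/4; c: 9/2.
Taking the (1/2, 3/8, 1/8)-weighted average: (1/2)·(-13/4) + (3/8)·(-7/4) + (1/8)·(9/2) = -55/32.

-55/32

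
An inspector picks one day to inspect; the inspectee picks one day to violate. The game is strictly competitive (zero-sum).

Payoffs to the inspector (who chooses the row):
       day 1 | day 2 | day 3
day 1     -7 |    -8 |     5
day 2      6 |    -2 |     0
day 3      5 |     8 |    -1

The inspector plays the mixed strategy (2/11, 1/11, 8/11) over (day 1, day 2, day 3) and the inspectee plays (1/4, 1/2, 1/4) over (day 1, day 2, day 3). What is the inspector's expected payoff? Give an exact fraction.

63/22

Against (1/4, 1/2, 1/4), each row's expected payoff is day 1: -9/2; day 2: 1/2; day 3: 5.
Taking the (2/11, 1/11, 8/11)-weighted average: (2/11)·(-9/2) + (1/11)·(1/2) + (8/11)·(5) = 63/22.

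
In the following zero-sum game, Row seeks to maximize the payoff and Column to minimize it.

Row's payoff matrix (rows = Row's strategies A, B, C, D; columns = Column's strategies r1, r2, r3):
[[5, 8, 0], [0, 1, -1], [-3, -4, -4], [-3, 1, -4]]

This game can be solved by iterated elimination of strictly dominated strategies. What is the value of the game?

0

Row D is strictly dominated by row A (5>-3, 8>1, 0>-4); eliminate D.
Row B is strictly dominated by row A (5>0, 8>1, 0>-1); eliminate B.
Column r1 is strictly dominated by r3 for Column (0<5, -4<-3); eliminate r1.
Row C is strictly dominated by row A (8>-4, 0>-4); eliminate C.
Column r2 is strictly dominated by r3 for Column (0<8); eliminate r2.
Only (A, r3) remains, with payoff 0.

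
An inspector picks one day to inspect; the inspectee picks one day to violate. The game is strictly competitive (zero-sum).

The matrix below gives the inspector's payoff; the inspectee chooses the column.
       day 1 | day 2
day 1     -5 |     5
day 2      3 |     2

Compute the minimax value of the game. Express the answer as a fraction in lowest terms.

Row minima are -5 and 2, so the inspector's maximin is 2; column maxima are 3 and 5, so the inspectee's minimax is 3. These differ, so the equilibrium is in mixed strategies.
Let the inspector play day 1 with probability p. The inspectee is indifferent when −5p + 3(1−p) = 5p + 2(1−p), giving p = 1/11.
Let the inspectee play day 1 with probability q. The inspector is indifferent when −5q + 5(1−q) = 3q + 2(1−q), giving q = 3/11.
The value is -5·(3/11) + (5)·(8/11) = 25/11.

25/11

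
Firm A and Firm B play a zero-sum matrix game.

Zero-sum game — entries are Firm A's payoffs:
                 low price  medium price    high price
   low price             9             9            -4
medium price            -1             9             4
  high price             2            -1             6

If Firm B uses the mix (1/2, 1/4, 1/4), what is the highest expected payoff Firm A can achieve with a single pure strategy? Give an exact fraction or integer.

low price: (9)·(1/2) + (9)·(1/4) + (-4)·(1/4) = 23/4.
medium price: (-1)·(1/2) + (9)·(1/4) + (4)·(1/4) = 11/4.
high price: (2)·(1/2) + (-1)·(1/4) + (6)·(1/4) = 9/4.
The best pure response is low price with expected payoff 23/4.

23/4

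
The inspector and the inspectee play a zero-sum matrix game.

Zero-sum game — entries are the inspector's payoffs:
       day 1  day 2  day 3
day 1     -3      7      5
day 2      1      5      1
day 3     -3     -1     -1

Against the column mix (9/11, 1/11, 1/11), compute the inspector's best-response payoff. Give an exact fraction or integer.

day 1: (-3)·(9/11) + (7)·(1/11) + (5)·(1/11) = -15/11.
day 2: (1)·(9/11) + (5)·(1/11) + (1)·(1/11) = 15/11.
day 3: (-3)·(9/11) + (-1)·(1/11) + (-1)·(1/11) = -29/11.
The best pure response is day 2 with expected payoff 15/11.

15/11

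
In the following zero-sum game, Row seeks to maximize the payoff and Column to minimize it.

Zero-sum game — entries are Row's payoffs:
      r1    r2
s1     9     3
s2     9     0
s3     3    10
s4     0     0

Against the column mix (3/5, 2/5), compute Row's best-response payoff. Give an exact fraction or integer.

33/5

s1: (9)·(3/5) + (3)·(2/5) = 33/5.
s2: (9)·(3/5) + (0)·(2/5) = 27/5.
s3: (3)·(3/5) + (10)·(2/5) = 29/5.
s4: (0)·(3/5) + (0)·(2/5) = 0.
The best pure response is s1 with expected payoff 33/5.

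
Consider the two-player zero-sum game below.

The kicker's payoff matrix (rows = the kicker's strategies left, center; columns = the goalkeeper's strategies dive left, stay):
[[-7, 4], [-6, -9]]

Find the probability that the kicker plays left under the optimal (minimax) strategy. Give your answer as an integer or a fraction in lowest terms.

3/14

Row minima are -7 and -9, so the kicker's maximin is -7; column maxima are -6 and 4, so the goalkeeper's minimax is -6. These differ, so the equilibrium is in mixed strategies.
Let the kicker play left with probability p. The goalkeeper is indifferent when −7p − 6(1−p) = 4p − 9(1−p), giving p = 3/14.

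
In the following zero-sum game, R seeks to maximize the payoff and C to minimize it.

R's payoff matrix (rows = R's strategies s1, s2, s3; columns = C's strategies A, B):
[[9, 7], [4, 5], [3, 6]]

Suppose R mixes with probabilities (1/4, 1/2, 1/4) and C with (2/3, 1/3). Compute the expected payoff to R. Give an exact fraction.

21/4

Against (2/3, 1/3), each row's expected payoff is s1: 25/3; s2: 13/3; s3: 4.
Taking the (1/4, 1/2, 1/4)-weighted average: (1/4)·(25/3) + (1/2)·(13/3) + (1/4)·(4) = 21/4.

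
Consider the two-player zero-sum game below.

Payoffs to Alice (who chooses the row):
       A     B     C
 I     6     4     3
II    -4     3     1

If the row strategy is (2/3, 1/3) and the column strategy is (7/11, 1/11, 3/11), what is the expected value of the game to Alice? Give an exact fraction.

8/3

Against (7/11, 1/11, 3/11), each row's expected payoff is I: 5; II: -2.
Taking the (2/3, 1/3)-weighted average: (2/3)·(5) + (1/3)·(-2) = 8/3.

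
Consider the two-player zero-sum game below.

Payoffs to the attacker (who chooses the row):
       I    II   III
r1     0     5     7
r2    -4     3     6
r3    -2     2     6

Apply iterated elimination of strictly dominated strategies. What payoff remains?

Column III is strictly dominated by I for the defender (0<7, -4<6, -2<6); eliminate III.
Row r2 is strictly dominated by row r1 (0>-4, 5>3); eliminate r2.
Column II is strictly dominated by I for the defender (0<5, -2<2); eliminate II.
Row r3 is strictly dominated by row r1 (0>-2); eliminate r3.
Only (r1, I) remains, with payoff 0.

0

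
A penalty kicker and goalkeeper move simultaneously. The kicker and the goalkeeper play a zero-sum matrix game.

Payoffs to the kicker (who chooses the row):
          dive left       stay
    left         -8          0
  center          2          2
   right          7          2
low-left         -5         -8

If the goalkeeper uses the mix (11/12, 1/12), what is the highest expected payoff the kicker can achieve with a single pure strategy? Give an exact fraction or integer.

left: (-8)·(11/12) + (0)·(1/12) = -22/3.
center: (2)·(11/12) + (2)·(1/12) = 2.
right: (7)·(11/12) + (2)·(1/12) = 79/12.
low-left: (-5)·(11/12) + (-8)·(1/12) = -21/4.
The best pure response is right with expected payoff 79/12.

79/12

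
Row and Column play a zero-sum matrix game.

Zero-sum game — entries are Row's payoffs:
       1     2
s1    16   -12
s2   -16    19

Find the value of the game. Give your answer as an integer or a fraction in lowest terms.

16/9

Row minima are -12 and -16, so Row's maximin is -12; column maxima are 16 and 19, so Column's minimax is 16. These differ, so the equilibrium is in mixed strategies.
Let Row play s1 with probability p. Column is indifferent when 16p − 16(1−p) = −12p + 19(1−p), giving p = 5/9.
Let Column play 1 with probability q. Row is indifferent when 16q − 12(1−q) = −16q + 19(1−q), giving q = 31/63.
The value is 16·(31/63) + (-12)·(32/63) = 16/9.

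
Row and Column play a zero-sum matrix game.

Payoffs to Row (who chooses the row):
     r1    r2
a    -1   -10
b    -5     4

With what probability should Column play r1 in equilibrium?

Row minima are -10 and -5, so Row's maximin is -5; column maxima are -1 and 4, so Column's minimax is -1. These differ, so the equilibrium is in mixed strategies.
Let Column play r1 with probability q. Row is indifferent when −q − 10(1−q) = −5q + 4(1−q), giving q = 7/9.

7/9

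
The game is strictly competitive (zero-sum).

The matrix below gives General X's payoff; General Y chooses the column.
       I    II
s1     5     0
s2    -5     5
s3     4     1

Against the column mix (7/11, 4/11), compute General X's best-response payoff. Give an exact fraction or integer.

s1: (5)·(7/11) + (0)·(4/11) = 35/11.
s2: (-5)·(7/11) + (5)·(4/11) = -15/11.
s3: (4)·(7/11) + (1)·(4/11) = 32/11.
The best pure response is s1 with expected payoff 35/11.

35/11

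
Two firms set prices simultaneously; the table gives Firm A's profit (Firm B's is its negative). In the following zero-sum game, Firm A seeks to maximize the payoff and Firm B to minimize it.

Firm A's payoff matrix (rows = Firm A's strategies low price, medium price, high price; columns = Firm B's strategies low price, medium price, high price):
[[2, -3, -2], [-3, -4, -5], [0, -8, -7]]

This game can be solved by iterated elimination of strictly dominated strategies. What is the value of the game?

-3

Row high price is strictly dominated by row low price (2>0, -3>-8, -2>-7); eliminate high price.
Row medium price is strictly dominated by row low price (2>-3, -3>-4, -2>-5); eliminate medium price.
Column low price is strictly dominated by medium price for Firm B (-3<2); eliminate low price.
Column high price is strictly dominated by medium price for Firm B (-3<-2); eliminate high price.
Only (low price, medium price) remains, with payoff -3.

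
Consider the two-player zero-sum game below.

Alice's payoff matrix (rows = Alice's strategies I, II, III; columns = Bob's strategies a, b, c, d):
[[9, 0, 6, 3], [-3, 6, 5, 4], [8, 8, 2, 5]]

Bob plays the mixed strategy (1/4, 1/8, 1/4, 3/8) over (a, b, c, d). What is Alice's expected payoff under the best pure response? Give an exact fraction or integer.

I: (9)·(1/4) + (0)·(1/8) + (6)·(1/4) + (3)·(3/8) = 39/8.
II: (-3)·(1/4) + (6)·(1/8) + (5)·(1/4) + (4)·(3/8) = 11/4.
III: (8)·(1/4) + (8)·(1/8) + (2)·(1/4) + (5)·(3/8) = 43/8.
The best pure response is III with expected payoff 43/8.

43/8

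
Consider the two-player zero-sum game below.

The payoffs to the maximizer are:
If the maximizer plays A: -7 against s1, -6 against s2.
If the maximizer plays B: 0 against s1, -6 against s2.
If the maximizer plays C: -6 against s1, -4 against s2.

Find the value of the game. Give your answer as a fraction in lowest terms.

-9/2

Row A is strictly dominated by row C, so the maximizer never plays it.
The remaining 2×2 game on (B, C) × (s1, s2) has no saddle point. Let the maximizer play B with probability p; indifference gives −6(1−p) = −6p − 4(1−p), so p = 1/4.
Similarly the minimizer's optimal q on s1 is 1/4, and the value is 0·(1/4) + (-6)·(3/4) = -9/2.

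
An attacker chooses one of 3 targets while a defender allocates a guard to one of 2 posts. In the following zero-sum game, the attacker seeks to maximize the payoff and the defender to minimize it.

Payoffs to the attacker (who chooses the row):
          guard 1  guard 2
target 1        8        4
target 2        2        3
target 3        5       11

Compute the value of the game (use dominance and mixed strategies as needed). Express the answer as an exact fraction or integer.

34/5

Row target 2 is strictly dominated by row target 1, so the attacker never plays it.
The remaining 2×2 game on (target 1, target 3) × (guard 1, guard 2) has no saddle point. Let the attacker play target 1 with probability p; indifference gives 8p + 5(1−p) = 4p + 11(1−p), so p = 3/5.
Similarly the defender's optimal q on guard 1 is 7/10, and the value is 8·(7/10) + (4)·(3/10) = 34/5.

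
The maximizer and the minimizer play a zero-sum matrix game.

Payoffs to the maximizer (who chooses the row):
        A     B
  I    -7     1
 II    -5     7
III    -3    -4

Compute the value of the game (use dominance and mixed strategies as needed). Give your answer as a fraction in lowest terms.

Row I is strictly dominated by row II, so the maximizer never plays it.
The remaining 2×2 game on (II, III) × (A, B) has no saddle point. Let the maximizer play II with probability p; indifference gives −5p − 3(1−p) = 7p − 4(1−p), so p = 1/13.
Similarly the minimizer's optimal q on A is 11/13, and the value is -5·(11/13) + (7)·(2/13) = -41/13.

-41/13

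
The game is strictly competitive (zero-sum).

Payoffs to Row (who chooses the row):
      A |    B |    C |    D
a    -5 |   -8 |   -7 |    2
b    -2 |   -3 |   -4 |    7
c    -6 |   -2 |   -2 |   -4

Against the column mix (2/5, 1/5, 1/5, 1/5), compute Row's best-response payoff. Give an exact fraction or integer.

-4/5

a: (-5)·(2/5) + (-8)·(1/5) + (-7)·(1/5) + (2)·(1/5) = -23/5.
b: (-2)·(2/5) + (-3)·(1/5) + (-4)·(1/5) + (7)·(1/5) = -4/5.
c: (-6)·(2/5) + (-2)·(1/5) + (-2)·(1/5) + (-4)·(1/5) = -4.
The best pure response is b with expected payoff -4/5.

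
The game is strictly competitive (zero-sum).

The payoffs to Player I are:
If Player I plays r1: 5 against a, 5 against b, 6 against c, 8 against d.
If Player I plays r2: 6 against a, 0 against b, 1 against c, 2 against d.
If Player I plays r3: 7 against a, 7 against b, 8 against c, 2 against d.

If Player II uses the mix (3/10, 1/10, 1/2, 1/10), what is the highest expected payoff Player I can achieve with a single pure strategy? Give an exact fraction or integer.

7

r1: (5)·(3/10) + (5)·(1/10) + (6)·(1/2) + (8)·(1/10) = 29/5.
r2: (6)·(3/10) + (0)·(1/10) + (1)·(1/2) + (2)·(1/10) = 5/2.
r3: (7)·(3/10) + (7)·(1/10) + (8)·(1/2) + (2)·(1/10) = 7.
The best pure response is r3 with expected payoff 7.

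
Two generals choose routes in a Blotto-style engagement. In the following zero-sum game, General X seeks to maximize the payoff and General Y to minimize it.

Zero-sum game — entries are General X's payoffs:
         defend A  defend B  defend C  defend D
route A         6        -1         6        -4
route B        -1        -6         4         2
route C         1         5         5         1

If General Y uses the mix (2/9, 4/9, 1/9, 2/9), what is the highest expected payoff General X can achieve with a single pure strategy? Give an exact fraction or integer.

29/9

route A: (6)·(2/9) + (-1)·(4/9) + (6)·(1/9) + (-4)·(2/9) = 2/3.
route B: (-1)·(2/9) + (-6)·(4/9) + (4)·(1/9) + (2)·(2/9) = -2.
route C: (1)·(2/9) + (5)·(4/9) + (5)·(1/9) + (1)·(2/9) = 29/9.
The best pure response is route C with expected payoff 29/9.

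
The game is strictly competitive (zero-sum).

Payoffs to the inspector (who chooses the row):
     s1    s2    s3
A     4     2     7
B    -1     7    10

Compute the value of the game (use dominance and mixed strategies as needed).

3

Column s3 is strictly dominated by s2 for the inspectee (it gives the inspector more in every row).
The remaining 2×2 game on (A, B) × (s1, s2) has no saddle point. Let the inspector play A with probability p; indifference gives 4p − (1−p) = 2p + 7(1−p), so p = 4/5.
Similarly the inspectee's optimal q on s1 is 1/2, and the value is 4·(1/2) + (2)·(1/2) = 3.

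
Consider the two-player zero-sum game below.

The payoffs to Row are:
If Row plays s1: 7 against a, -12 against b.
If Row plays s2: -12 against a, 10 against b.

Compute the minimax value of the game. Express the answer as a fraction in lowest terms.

-74/41

Row minima are -12 and -12, so Row's maximin is -12; column maxima are 7 and 10, so Column's minimax is 7. These differ, so the equilibrium is in mixed strategies.
Let Row play s1 with probability p. Column is indifferent when 7p − 12(1−p) = −12p + 10(1−p), giving p = 22/41.
Let Column play a with probability q. Row is indifferent when 7q − 12(1−q) = −12q + 10(1−q), giving q = 22/41.
The value is 7·(22/41) + (-12)·(19/41) = -74/41.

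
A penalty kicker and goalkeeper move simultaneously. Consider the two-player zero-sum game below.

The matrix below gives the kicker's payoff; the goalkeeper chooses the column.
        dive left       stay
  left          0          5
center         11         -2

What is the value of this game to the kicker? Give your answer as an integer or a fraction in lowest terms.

55/18

Row minima are 0 and -2, so the kicker's maximin is 0; column maxima are 11 and 5, so the goalkeeper's minimax is 5. These differ, so the equilibrium is in mixed strategies.
Let the kicker play left with probability p. The goalkeeper is indifferent when 11(1−p) = 5p − 2(1−p), giving p = 13/18.
Let the goalkeeper play dive left with probability q. The kicker is indifferent when 5(1−q) = 11q − 2(1−q), giving q = 7/18.
The value is 0·(7/18) + (5)·(11/18) = 55/18.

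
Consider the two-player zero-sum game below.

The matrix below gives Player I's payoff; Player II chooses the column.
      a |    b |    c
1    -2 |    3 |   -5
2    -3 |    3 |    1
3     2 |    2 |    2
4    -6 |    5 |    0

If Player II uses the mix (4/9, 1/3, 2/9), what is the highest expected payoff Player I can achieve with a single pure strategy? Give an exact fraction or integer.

2

1: (-2)·(4/9) + (3)·(1/3) + (-5)·(2/9) = -1.
2: (-3)·(4/9) + (3)·(1/3) + (1)·(2/9) = -1/9.
3: (2)·(4/9) + (2)·(1/3) + (2)·(2/9) = 2.
4: (-6)·(4/9) + (5)·(1/3) + (0)·(2/9) = -1.
The best pure response is 3 with expected payoff 2.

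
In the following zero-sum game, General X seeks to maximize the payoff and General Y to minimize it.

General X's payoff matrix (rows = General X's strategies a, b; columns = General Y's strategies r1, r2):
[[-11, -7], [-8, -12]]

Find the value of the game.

Row minima are -11 and -12, so General X's maximin is -11; column maxima are -8 and -7, so General Y's minimax is -8. These differ, so the equilibrium is in mixed strategies.
Let General X play a with probability p. General Y is indifferent when −11p − 8(1−p) = −7p − 12(1−p), giving p = 1/2.
Let General Y play r1 with probability q. General X is indifferent when −11q − 7(1−q) = −8q − 12(1−q), giving q = 5/8.
The value is -11·(5/8) + (-7)·(3/8) = -19/2.

-19/2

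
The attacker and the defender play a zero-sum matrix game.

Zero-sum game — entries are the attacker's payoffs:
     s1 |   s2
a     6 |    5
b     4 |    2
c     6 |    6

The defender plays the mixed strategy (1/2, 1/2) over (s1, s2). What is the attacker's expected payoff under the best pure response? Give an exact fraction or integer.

a: (6)·(1/2) + (5)·(1/2) = 11/2.
b: (4)·(1/2) + (2)·(1/2) = 3.
c: (6)·(1/2) + (6)·(1/2) = 6.
The best pure response is c with expected payoff 6.

6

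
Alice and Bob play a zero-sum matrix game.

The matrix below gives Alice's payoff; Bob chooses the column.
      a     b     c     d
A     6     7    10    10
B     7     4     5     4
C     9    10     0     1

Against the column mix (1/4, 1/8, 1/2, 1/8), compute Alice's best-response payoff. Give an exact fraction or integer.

A: (6)·(1/4) + (7)·(1/8) + (10)·(1/2) + (10)·(1/8) = 69/8.
B: (7)·(1/4) + (4)·(1/8) + (5)·(1/2) + (4)·(1/8) = 21/4.
C: (9)·(1/4) + (10)·(1/8) + (0)·(1/2) + (1)·(1/8) = 29/8.
The best pure response is A with expected payoff 69/8.

69/8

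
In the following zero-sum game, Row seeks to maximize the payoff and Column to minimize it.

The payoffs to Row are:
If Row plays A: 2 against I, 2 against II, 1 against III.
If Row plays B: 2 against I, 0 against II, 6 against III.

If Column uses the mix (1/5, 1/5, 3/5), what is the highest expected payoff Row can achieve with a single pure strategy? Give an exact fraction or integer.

A: (2)·(1/5) + (2)·(1/5) + (1)·(3/5) = 7/5.
B: (2)·(1/5) + (0)·(1/5) + (6)·(3/5) = 4.
The best pure response is B with expected payoff 4.

4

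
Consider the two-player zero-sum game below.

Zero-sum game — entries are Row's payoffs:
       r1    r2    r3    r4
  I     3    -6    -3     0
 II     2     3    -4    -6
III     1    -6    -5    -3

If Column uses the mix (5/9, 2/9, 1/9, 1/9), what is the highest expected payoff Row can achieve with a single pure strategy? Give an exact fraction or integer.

2/3

I: (3)·(5/9) + (-6)·(2/9) + (-3)·(1/9) + (0)·(1/9) = 0.
II: (2)·(5/9) + (3)·(2/9) + (-4)·(1/9) + (-6)·(1/9) = 2/3.
III: (1)·(5/9) + (-6)·(2/9) + (-5)·(1/9) + (-3)·(1/9) = -5/3.
The best pure response is II with expected payoff 2/3.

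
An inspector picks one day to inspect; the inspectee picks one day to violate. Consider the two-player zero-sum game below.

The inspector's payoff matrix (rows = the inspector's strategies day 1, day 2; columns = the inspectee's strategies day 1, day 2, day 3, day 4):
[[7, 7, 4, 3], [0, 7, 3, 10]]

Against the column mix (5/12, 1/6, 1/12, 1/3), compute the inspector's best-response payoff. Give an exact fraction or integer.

day 1: (7)·(5/12) + (7)·(1/6) + (4)·(1/12) + (3)·(1/3) = 65/12.
day 2: (0)·(5/12) + (7)·(1/6) + (3)·(1/12) + (10)·(1/3) = 19/4.
The best pure response is day 1 with expected payoff 65/12.

65/12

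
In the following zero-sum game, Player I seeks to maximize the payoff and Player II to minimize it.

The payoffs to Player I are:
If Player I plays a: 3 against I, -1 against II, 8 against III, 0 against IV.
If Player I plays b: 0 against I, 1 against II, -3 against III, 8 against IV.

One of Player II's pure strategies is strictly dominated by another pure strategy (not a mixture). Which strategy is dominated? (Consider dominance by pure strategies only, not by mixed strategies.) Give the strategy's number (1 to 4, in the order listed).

4

Player II prefers columns that give Player I less. Compare IV with II: -1 < 0, 1 < 8.
So II strictly dominates IV for Player II; IV is strictly dominated.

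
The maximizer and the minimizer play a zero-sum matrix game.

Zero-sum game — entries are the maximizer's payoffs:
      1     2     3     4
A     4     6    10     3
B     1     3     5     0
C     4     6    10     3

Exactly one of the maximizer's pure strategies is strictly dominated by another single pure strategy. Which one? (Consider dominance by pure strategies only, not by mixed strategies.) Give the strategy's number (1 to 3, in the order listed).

2

Compare B with A: 4 > 1, 6 > 3, 10 > 5, 3 > 0.
So A strictly dominates B for the maximizer; B is strictly dominated.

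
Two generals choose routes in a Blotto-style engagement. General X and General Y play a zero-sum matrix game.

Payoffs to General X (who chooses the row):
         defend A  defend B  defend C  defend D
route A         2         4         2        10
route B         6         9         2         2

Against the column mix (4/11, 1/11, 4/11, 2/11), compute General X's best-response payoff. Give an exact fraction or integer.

route A: (2)·(4/11) + (4)·(1/11) + (2)·(4/11) + (10)·(2/11) = 40/11.
route B: (6)·(4/11) + (9)·(1/11) + (2)·(4/11) + (2)·(2/11) = 45/11.
The best pure response is route B with expected payoff 45/11.

45/11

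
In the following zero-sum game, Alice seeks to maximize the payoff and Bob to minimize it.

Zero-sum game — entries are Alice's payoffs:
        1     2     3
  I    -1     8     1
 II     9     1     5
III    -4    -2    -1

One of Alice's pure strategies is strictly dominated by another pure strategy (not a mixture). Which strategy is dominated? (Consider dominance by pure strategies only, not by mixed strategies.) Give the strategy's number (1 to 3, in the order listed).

Compare III with I: -1 > -4, 8 > -2, 1 > -1.
So I strictly dominates III for Alice; III is strictly dominated.

3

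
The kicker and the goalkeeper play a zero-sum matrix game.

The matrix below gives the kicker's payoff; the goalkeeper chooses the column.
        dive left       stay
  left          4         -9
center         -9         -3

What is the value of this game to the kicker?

-93/19

Row minima are -9 and -9, so the kicker's maximin is -9; column maxima are 4 and -3, so the goalkeeper's minimax is -3. These differ, so the equilibrium is in mixed strategies.
Let the kicker play left with probability p. The goalkeeper is indifferent when 4p − 9(1−p) = −9p − 3(1−p), giving p = 6/19.
Let the goalkeeper play dive left with probability q. The kicker is indifferent when 4q − 9(1−q) = −9q − 3(1−q), giving q = 6/19.
The value is 4·(6/19) + (-9)·(13/19) = -93/19.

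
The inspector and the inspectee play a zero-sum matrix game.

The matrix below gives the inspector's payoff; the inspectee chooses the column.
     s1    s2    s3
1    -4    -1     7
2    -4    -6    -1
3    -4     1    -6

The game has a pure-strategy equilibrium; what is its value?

-4

Row minima: -4, -6, -6 → the inspector's maximin is -4.
Column maxima: -4, 1, 7 → the inspectee's minimax is -4.
They coincide at (1, s1), so the value is -4.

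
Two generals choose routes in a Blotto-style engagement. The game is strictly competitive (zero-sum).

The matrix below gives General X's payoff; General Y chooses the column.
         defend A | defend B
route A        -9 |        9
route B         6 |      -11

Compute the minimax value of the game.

-9/7

Row minima are -9 and -11, so General X's maximin is -9; column maxima are 6 and 9, so General Y's minimax is 6. These differ, so the equilibrium is in mixed strategies.
Let General X play route A with probability p. General Y is indifferent when −9p + 6(1−p) = 9p − 11(1−p), giving p = 17/35.
Let General Y play defend A with probability q. General X is indifferent when −9q + 9(1−q) = 6q − 11(1−q), giving q = 4/7.
The value is -9·(4/7) + (9)·(3/7) = -9/7.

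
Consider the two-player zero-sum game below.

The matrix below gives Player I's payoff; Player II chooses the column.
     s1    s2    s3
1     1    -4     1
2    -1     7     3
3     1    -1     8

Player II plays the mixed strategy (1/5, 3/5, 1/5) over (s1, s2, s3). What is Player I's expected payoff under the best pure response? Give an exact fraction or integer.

23/5

1: (1)·(1/5) + (-4)·(3/5) + (1)·(1/5) = -2.
2: (-1)·(1/5) + (7)·(3/5) + (3)·(1/5) = 23/5.
3: (1)·(1/5) + (-1)·(3/5) + (8)·(1/5) = 6/5.
The best pure response is 2 with expected payoff 23/5.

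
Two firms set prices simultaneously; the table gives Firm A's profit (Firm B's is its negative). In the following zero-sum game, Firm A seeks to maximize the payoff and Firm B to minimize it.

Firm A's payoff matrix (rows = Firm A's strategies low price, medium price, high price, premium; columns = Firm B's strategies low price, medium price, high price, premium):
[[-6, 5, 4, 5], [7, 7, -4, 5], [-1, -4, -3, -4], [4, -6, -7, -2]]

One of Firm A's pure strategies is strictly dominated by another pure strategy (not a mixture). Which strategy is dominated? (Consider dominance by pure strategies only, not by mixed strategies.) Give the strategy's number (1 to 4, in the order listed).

Compare premium with medium price: 7 > 4, 7 > -6, -4 > -7, 5 > -2.
So medium price strictly dominates premium for Firm A; premium is strictly dominated.

4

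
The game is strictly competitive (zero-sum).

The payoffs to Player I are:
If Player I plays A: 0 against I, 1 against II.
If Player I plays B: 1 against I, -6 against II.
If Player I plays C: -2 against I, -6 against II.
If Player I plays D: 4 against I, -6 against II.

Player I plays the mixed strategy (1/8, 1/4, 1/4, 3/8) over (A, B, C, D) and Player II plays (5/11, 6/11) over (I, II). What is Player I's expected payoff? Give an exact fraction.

Against (5/11, 6/11), each row's expected payoff is A: 6/11; B: -31/11; C: -46/11; D: -16/11.
Taking the (1/8, 1/4, 1/4, 3/8)-weighted average: (1/8)·(6/11) + (1/4)·(-31/11) + (1/4)·(-46/11) + (3/8)·(-16/11) = -49/22.

-49/22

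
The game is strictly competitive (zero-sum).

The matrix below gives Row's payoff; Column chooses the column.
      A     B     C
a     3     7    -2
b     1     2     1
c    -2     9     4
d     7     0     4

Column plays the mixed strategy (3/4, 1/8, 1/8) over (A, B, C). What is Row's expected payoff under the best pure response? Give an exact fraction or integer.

23/4

a: (3)·(3/4) + (7)·(1/8) + (-2)·(1/8) = 23/8.
b: (1)·(3/4) + (2)·(1/8) + (1)·(1/8) = 9/8.
c: (-2)·(3/4) + (9)·(1/8) + (4)·(1/8) = 1/8.
d: (7)·(3/4) + (0)·(1/8) + (4)·(1/8) = 23/4.
The best pure response is d with expected payoff 23/4.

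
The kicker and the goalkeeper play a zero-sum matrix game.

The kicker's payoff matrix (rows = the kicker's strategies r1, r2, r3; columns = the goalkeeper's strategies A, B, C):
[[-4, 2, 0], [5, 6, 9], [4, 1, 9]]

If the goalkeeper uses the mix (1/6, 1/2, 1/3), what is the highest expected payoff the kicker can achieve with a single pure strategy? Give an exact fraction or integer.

41/6

r1: (-4)·(1/6) + (2)·(1/2) + (0)·(1/3) = 1/3.
r2: (5)·(1/6) + (6)·(1/2) + (9)·(1/3) = 41/6.
r3: (4)·(1/6) + (1)·(1/2) + (9)·(1/3) = 25/6.
The best pure response is r2 with expected payoff 41/6.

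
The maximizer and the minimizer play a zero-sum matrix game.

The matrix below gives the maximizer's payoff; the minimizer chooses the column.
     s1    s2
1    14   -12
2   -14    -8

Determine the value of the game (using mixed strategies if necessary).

Row minima are -12 and -14, so the maximizer's maximin is -12; column maxima are 14 and -8, so the minimizer's minimax is -8. These differ, so the equilibrium is in mixed strategies.
Let the maximizer play 1 with probability p. The minimizer is indifferent when 14p − 14(1−p) = −12p − 8(1−p), giving p = 3/16.
Let the minimizer play s1 with probability q. The maximizer is indifferent when 14q − 12(1−q) = −14q − 8(1−q), giving q = 1/8.
The value is 14·(1/8) + (-12)·(7/8) = -35/4.

-35/4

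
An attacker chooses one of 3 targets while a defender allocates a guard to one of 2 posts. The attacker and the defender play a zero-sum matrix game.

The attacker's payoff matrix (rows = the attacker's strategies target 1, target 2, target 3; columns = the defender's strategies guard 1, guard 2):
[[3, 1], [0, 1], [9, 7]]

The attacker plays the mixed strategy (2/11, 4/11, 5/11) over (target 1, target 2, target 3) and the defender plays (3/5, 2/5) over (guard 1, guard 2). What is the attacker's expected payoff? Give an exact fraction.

47/11

Against (3/5, 2/5), each row's expected payoff is target 1: 11/5; target 2: 2/5; target 3: 41/5.
Taking the (2/11, 4/11, 5/11)-weighted average: (2/11)·(11/5) + (4/11)·(2/5) + (5/11)·(41/5) = 47/11.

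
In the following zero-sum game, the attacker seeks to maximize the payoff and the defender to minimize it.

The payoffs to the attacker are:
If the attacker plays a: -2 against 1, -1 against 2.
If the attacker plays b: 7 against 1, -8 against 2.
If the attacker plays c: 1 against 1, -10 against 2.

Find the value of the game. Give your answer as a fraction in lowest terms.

Row c is strictly dominated by row b, so the attacker never plays it.
The remaining 2×2 game on (a, b) × (1, 2) has no saddle point. Let the attacker play a with probability p; indifference gives −2p + 7(1−p) = −p − 8(1−p), so p = 15/16.
Similarly the defender's optimal q on 1 is 7/16, and the value is -2·(7/16) + (-1)·(9/16) = -23/16.

-23/16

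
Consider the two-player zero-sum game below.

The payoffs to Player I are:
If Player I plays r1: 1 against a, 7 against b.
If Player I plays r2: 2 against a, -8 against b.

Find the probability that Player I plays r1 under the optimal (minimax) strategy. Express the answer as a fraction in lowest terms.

Row minima are 1 and -8, so Player I's maximin is 1; column maxima are 2 and 7, so Player II's minimax is 2. These differ, so the equilibrium is in mixed strategies.
Let Player I play r1 with probability p. Player II is indifferent when p + 2(1−p) = 7p − 8(1−p), giving p = 5/8.

5/8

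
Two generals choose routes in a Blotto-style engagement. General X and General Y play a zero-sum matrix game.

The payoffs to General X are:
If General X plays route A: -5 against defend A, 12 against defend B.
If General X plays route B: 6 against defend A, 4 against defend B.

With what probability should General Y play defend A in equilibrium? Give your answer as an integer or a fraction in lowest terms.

Row minima are -5 and 4, so General X's maximin is 4; column maxima are 6 and 12, so General Y's minimax is 6. These differ, so the equilibrium is in mixed strategies.
Let General Y play defend A with probability q. General X is indifferent when −5q + 12(1−q) = 6q + 4(1−q), giving q = 8/19.

8/19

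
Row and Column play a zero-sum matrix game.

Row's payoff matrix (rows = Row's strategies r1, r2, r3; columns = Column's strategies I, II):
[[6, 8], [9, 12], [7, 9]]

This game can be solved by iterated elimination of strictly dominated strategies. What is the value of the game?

Column II is strictly dominated by I for Column (6<8, 9<12, 7<9); eliminate II.
Row r3 is strictly dominated by row r2 (9>7); eliminate r3.
Row r1 is strictly dominated by row r2 (9>6); eliminate r1.
Only (r2, I) remains, with payoff 9.

9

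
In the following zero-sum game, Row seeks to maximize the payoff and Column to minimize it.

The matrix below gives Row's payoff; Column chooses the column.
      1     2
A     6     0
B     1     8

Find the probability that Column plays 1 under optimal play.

Row minima are 0 and 1, so Row's maximin is 1; column maxima are 6 and 8, so Column's minimax is 6. These differ, so the equilibrium is in mixed strategies.
Let Column play 1 with probability q. Row is indifferent when 6q = q + 8(1−q), giving q = 8/13.

8/13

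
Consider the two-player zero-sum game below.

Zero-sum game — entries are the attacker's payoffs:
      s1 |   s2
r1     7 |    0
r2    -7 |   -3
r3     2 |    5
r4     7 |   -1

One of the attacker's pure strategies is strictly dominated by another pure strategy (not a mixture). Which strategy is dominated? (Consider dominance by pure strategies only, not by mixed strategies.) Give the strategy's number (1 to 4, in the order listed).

Compare r2 with r1: 7 > -7, 0 > -3.
So r1 strictly dominates r2 for the attacker; r2 is strictly dominated.

2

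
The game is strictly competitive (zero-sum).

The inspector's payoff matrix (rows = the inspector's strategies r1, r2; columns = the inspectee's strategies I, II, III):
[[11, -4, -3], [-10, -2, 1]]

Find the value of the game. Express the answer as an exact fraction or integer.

-62/23

Column III is strictly dominated by II for the inspectee (it gives the inspector more in every row).
The remaining 2×2 game on (r1, r2) × (I, II) has no saddle point. Let the inspector play r1 with probability p; indifference gives 11p − 10(1−p) = −4p − 2(1−p), so p = 8/23.
Similarly the inspectee's optimal q on I is 2/23, and the value is 11·(2/23) + (-4)·(21/23) = -62/23.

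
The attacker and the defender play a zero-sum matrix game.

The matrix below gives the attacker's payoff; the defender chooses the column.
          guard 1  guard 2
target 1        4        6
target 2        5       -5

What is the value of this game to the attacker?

25/6

Row minima are 4 and -5, so the attacker's maximin is 4; column maxima are 5 and 6, so the defender's minimax is 5. These differ, so the equilibrium is in mixed strategies.
Let the attacker play target 1 with probability p. The defender is indifferent when 4p + 5(1−p) = 6p − 5(1−p), giving p = 5/6.
Let the defender play guard 1 with probability q. The attacker is indifferent when 4q + 6(1−q) = 5q − 5(1−q), giving q = 11/12.
The value is 4·(11/12) + (6)·(1/12) = 25/6.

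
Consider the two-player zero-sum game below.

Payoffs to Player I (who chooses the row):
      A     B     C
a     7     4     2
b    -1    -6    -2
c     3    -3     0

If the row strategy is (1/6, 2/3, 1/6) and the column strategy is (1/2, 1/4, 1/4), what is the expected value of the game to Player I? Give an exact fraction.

Against (1/2, 1/4, 1/4), each row's expected payoff is a: 5; b: -5/2; c: 3/4.
Taking the (1/6, 2/3, 1/6)-weighted average: (1/6)·(5) + (2/3)·(-5/2) + (1/6)·(3/4) = -17/24.

-17/24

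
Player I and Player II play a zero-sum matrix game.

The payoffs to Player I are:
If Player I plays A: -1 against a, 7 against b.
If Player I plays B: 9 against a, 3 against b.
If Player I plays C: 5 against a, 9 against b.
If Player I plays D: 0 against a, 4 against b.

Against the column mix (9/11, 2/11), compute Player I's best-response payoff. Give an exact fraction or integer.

87/11

A: (-1)·(9/11) + (7)·(2/11) = 5/11.
B: (9)·(9/11) + (3)·(2/11) = 87/11.
C: (5)·(9/11) + (9)·(2/11) = 63/11.
D: (0)·(9/11) + (4)·(2/11) = 8/11.
The best pure response is B with expected payoff 87/11.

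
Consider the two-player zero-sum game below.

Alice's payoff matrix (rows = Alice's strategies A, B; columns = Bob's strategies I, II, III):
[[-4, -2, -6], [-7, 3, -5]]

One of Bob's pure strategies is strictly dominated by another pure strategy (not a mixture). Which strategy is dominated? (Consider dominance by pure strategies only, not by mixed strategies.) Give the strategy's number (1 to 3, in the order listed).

2

Bob prefers columns that give Alice less. Compare II with I: -4 < -2, -7 < 3.
So I strictly dominates II for Bob; II is strictly dominated.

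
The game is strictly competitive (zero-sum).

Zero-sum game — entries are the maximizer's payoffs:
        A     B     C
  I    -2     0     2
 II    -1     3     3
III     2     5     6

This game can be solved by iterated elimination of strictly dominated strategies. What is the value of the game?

Column C is strictly dominated by A for the minimizer (-2<2, -1<3, 2<6); eliminate C.
Column B is strictly dominated by A for the minimizer (-2<0, -1<3, 2<5); eliminate B.
Row II is strictly dominated by row III (2>-1); eliminate II.
Row I is strictly dominated by row III (2>-2); eliminate I.
Only (III, A) remains, with payoff 2.

2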